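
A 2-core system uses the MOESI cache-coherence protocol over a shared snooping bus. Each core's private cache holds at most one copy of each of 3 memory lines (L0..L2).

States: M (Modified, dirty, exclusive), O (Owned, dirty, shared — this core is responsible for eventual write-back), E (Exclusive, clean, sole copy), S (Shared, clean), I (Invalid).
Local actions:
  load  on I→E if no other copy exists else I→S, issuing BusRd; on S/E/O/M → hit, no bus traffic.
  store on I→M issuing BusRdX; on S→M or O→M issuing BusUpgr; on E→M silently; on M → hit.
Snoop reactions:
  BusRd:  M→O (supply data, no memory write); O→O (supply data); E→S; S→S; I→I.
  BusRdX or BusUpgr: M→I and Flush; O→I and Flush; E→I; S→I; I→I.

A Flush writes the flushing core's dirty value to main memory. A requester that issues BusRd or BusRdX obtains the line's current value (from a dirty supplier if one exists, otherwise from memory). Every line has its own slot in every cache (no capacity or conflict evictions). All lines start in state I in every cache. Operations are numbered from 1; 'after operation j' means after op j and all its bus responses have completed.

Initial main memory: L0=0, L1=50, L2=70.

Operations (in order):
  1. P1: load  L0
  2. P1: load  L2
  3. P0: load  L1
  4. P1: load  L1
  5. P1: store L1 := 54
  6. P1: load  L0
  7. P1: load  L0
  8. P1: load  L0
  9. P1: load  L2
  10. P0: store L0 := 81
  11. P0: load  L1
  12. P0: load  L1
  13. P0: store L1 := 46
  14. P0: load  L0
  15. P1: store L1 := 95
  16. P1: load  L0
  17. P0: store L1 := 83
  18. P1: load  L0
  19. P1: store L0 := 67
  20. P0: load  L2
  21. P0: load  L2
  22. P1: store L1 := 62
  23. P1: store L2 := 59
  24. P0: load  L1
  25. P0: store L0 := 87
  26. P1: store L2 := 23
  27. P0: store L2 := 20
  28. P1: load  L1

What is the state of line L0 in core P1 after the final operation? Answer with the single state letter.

step 1: P1: load  L0  ⟶  IE  (L0)  txn=BusRd  M[L0]=0
step 2: P1: load  L2  ⟶  IE  (L2)  txn=BusRd  M[L2]=70
step 3: P0: load  L1  ⟶  EI  (L1)  txn=BusRd  M[L1]=50
step 4: P1: load  L1  ⟶  SS  (L1)  txn=BusRd  M[L1]=50
step 5: P1: store L1 := 54  ⟶  IM  (L1)  txn=BusUpgr  M[L1]=50
step 6: P1: load  L0  ⟶  IE  (L0)  txn=∅  M[L0]=0
step 7: P1: load  L0  ⟶  IE  (L0)  txn=∅  M[L0]=0
step 8: P1: load  L0  ⟶  IE  (L0)  txn=∅  M[L0]=0
step 9: P1: load  L2  ⟶  IE  (L2)  txn=∅  M[L2]=70
step 10: P0: store L0 := 81  ⟶  MI  (L0)  txn=BusRdX  M[L0]=0
step 11: P0: load  L1  ⟶  SO  (L1)  txn=BusRd  M[L1]=50
step 12: P0: load  L1  ⟶  SO  (L1)  txn=∅  M[L1]=50
step 13: P0: store L1 := 46  ⟶  MI  (L1)  txn=BusUpgr+Flush  M[L1]=54
step 14: P0: load  L0  ⟶  MI  (L0)  txn=∅  M[L0]=0
step 15: P1: store L1 := 95  ⟶  IM  (L1)  txn=BusRdX+Flush  M[L1]=46
step 16: P1: load  L0  ⟶  OS  (L0)  txn=BusRd  M[L0]=0
step 17: P0: store L1 := 83  ⟶  MI  (L1)  txn=BusRdX+Flush  M[L1]=95
step 18: P1: load  L0  ⟶  OS  (L0)  txn=∅  M[L0]=0
step 19: P1: store L0 := 67  ⟶  IM  (L0)  txn=BusUpgr+Flush  M[L0]=81
step 20: P0: load  L2  ⟶  SS  (L2)  txn=BusRd  M[L2]=70
step 21: P0: load  L2  ⟶  SS  (L2)  txn=∅  M[L2]=70
step 22: P1: store L1 := 62  ⟶  IM  (L1)  txn=BusRdX+Flush  M[L1]=83
step 23: P1: store L2 := 59  ⟶  IM  (L2)  txn=BusUpgr  M[L2]=70
step 24: P0: load  L1  ⟶  SO  (L1)  txn=BusRd  M[L1]=83
step 25: P0: store L0 := 87  ⟶  MI  (L0)  txn=BusRdX+Flush  M[L0]=67
step 26: P1: store L2 := 23  ⟶  IM  (L2)  txn=∅  M[L2]=70
step 27: P0: store L2 := 20  ⟶  MI  (L2)  txn=BusRdX+Flush  M[L2]=23
step 28: P1: load  L1  ⟶  SO  (L1)  txn=∅  M[L1]=83

state = I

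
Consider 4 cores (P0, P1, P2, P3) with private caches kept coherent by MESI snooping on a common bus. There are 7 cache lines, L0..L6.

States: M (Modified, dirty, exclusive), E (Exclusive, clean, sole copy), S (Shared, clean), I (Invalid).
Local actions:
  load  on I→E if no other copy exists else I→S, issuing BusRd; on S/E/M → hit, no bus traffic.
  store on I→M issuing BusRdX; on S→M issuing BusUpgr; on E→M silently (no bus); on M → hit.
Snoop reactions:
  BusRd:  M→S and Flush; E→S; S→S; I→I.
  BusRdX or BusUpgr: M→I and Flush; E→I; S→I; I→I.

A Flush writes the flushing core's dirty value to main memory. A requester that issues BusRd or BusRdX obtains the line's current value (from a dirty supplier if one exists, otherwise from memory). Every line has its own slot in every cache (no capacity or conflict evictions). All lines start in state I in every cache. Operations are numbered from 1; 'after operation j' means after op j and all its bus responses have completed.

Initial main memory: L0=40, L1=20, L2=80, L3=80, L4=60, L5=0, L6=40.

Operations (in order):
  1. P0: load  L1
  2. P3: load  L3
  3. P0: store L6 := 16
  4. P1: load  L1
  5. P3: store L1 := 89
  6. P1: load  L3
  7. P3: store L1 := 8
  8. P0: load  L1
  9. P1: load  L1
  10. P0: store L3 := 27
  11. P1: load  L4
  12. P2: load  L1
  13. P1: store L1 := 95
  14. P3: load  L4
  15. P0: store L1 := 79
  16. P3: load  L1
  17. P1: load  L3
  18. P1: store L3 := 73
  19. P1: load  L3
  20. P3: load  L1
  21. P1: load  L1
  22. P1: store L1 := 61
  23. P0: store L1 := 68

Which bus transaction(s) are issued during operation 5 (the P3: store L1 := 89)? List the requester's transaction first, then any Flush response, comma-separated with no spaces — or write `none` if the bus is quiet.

  op1 P0: load  L1 → E/I/I/I on L1; bus BusRd; mem=20
  op2 P3: load  L3 → I/I/I/E on L3; bus BusRd; mem=80
  op3 P0: store L6 := 16 → M/I/I/I on L6; bus BusRdX; mem=40
  op4 P1: load  L1 → S/S/I/I on L1; bus BusRd; mem=20
  op5 P3: store L1 := 89 → I/I/I/M on L1; bus BusRdX; mem=20
  op6 P1: load  L3 → I/S/I/S on L3; bus BusRd; mem=80
  op7 P3: store L1 := 8 → I/I/I/M on L1; bus (none); mem=20
  op8 P0: load  L1 → S/I/I/S on L1; bus BusRd Flush; mem=8
  op9 P1: load  L1 → S/S/I/S on L1; bus BusRd; mem=8
  op10 P0: store L3 := 27 → M/I/I/I on L3; bus BusRdX; mem=80
  op11 P1: load  L4 → I/E/I/I on L4; bus BusRd; mem=60
  op12 P2: load  L1 → S/S/S/S on L1; bus BusRd; mem=8
  op13 P1: store L1 := 95 → I/M/I/I on L1; bus BusUpgr; mem=8
  op14 P3: load  L4 → I/S/I/S on L4; bus BusRd; mem=60
  op15 P0: store L1 := 79 → M/I/I/I on L1; bus BusRdX Flush; mem=95
  op16 P3: load  L1 → S/I/I/S on L1; bus BusRd Flush; mem=79
  op17 P1: load  L3 → S/S/I/I on L3; bus BusRd Flush; mem=27
  op18 P1: store L3 := 73 → I/M/I/I on L3; bus BusUpgr; mem=27
  op19 P1: load  L3 → I/M/I/I on L3; bus (none); mem=27
  op20 P3: load  L1 → S/I/I/S on L1; bus (none); mem=79
  op21 P1: load  L1 → S/S/I/S on L1; bus BusRd; mem=79
  op22 P1: store L1 := 61 → I/M/I/I on L1; bus BusUpgr; mem=79
  op23 P0: store L1 := 68 → M/I/I/I on L1; bus BusRdX Flush; mem=61

bus = BusRdX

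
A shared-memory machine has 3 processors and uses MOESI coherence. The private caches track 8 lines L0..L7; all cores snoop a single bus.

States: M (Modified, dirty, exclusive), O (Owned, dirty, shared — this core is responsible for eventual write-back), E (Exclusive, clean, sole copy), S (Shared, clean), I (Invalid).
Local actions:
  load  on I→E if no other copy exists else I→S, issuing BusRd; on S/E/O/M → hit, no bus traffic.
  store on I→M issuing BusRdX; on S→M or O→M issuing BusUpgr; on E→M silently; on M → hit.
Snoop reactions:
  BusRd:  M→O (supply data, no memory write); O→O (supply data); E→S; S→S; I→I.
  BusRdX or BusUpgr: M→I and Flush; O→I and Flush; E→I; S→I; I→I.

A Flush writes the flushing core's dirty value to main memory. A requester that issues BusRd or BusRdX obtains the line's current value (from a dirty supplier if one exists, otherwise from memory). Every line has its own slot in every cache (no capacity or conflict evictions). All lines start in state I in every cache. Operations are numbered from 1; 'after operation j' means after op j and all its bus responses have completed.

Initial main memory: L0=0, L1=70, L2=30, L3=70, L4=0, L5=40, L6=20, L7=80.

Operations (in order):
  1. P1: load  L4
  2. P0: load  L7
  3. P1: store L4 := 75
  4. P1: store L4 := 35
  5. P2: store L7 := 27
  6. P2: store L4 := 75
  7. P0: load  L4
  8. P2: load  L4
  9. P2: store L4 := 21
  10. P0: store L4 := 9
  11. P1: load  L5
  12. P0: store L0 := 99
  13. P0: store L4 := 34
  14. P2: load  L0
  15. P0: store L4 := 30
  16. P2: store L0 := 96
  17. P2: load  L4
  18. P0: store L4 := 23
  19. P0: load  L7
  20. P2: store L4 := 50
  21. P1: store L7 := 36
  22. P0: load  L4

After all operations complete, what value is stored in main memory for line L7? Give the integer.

memory[L7] = 27

[1] P1: load  L4 | P0:I, P1:E(0), P2:I | bus: BusRd
[2] P0: load  L7 | P0:E(80), P1:I, P2:I | bus: BusRd
[3] P1: store L4 := 75 | P0:I, P1:M(75), P2:I | bus: none
[4] P1: store L4 := 35 | P0:I, P1:M(35), P2:I | bus: none
[5] P2: store L7 := 27 | P0:I, P1:I, P2:M(27) | bus: BusRdX
[6] P2: store L4 := 75 | P0:I, P1:I, P2:M(75) | bus: BusRdX,Flush
[7] P0: load  L4 | P0:S(75), P1:I, P2:O(75) | bus: BusRd
[8] P2: load  L4 | P0:S(75), P1:I, P2:O(75) | bus: none
[9] P2: store L4 := 21 | P0:I, P1:I, P2:M(21) | bus: BusUpgr
[10] P0: store L4 := 9 | P0:M(9), P1:I, P2:I | bus: BusRdX,Flush
[11] P1: load  L5 | P0:I, P1:E(40), P2:I | bus: BusRd
[12] P0: store L0 := 99 | P0:M(99), P1:I, P2:I | bus: BusRdX
[13] P0: store L4 := 34 | P0:M(34), P1:I, P2:I | bus: none
[14] P2: load  L0 | P0:O(99), P1:I, P2:S(99) | bus: BusRd
[15] P0: store L4 := 30 | P0:M(30), P1:I, P2:I | bus: none
[16] P2: store L0 := 96 | P0:I, P1:I, P2:M(96) | bus: BusUpgr,Flush
[17] P2: load  L4 | P0:O(30), P1:I, P2:S(30) | bus: BusRd
[18] P0: store L4 := 23 | P0:M(23), P1:I, P2:I | bus: BusUpgr
[19] P0: load  L7 | P0:S(27), P1:I, P2:O(27) | bus: BusRd
[20] P2: store L4 := 50 | P0:I, P1:I, P2:M(50) | bus: BusRdX,Flush
[21] P1: store L7 := 36 | P0:I, P1:M(36), P2:I | bus: BusRdX,Flush
[22] P0: load  L4 | P0:S(50), P1:I, P2:O(50) | bus: BusRd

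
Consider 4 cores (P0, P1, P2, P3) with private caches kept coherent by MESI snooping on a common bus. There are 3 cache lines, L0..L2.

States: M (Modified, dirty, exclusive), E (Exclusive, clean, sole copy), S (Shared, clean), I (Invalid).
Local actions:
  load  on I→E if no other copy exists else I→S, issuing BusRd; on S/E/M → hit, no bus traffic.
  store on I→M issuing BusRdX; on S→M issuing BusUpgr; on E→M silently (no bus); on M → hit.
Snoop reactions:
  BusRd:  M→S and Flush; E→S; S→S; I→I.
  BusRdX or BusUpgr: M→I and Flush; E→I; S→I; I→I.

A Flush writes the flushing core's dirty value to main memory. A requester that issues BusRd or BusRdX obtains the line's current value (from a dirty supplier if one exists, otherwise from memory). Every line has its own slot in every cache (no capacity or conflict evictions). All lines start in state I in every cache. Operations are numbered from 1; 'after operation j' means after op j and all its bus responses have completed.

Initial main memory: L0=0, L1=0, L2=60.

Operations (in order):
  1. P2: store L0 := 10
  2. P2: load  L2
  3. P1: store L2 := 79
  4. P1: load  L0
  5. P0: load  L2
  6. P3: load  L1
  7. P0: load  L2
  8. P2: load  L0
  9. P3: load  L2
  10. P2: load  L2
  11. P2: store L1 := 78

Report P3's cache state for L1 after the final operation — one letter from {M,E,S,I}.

state = I

[1] P2: store L0 := 10 | P0:I, P1:I, P2:M(10), P3:I | bus: BusRdX
[2] P2: load  L2 | P0:I, P1:I, P2:E(60), P3:I | bus: BusRd
[3] P1: store L2 := 79 | P0:I, P1:M(79), P2:I, P3:I | bus: BusRdX
[4] P1: load  L0 | P0:I, P1:S(10), P2:S(10), P3:I | bus: BusRd,Flush
[5] P0: load  L2 | P0:S(79), P1:S(79), P2:I, P3:I | bus: BusRd,Flush
[6] P3: load  L1 | P0:I, P1:I, P2:I, P3:E(0) | bus: BusRd
[7] P0: load  L2 | P0:S(79), P1:S(79), P2:I, P3:I | bus: none
[8] P2: load  L0 | P0:I, P1:S(10), P2:S(10), P3:I | bus: none
[9] P3: load  L2 | P0:S(79), P1:S(79), P2:I, P3:S(79) | bus: BusRd
[10] P2: load  L2 | P0:S(79), P1:S(79), P2:S(79), P3:S(79) | bus: BusRd
[11] P2: store L1 := 78 | P0:I, P1:I, P2:M(78), P3:I | bus: BusRdX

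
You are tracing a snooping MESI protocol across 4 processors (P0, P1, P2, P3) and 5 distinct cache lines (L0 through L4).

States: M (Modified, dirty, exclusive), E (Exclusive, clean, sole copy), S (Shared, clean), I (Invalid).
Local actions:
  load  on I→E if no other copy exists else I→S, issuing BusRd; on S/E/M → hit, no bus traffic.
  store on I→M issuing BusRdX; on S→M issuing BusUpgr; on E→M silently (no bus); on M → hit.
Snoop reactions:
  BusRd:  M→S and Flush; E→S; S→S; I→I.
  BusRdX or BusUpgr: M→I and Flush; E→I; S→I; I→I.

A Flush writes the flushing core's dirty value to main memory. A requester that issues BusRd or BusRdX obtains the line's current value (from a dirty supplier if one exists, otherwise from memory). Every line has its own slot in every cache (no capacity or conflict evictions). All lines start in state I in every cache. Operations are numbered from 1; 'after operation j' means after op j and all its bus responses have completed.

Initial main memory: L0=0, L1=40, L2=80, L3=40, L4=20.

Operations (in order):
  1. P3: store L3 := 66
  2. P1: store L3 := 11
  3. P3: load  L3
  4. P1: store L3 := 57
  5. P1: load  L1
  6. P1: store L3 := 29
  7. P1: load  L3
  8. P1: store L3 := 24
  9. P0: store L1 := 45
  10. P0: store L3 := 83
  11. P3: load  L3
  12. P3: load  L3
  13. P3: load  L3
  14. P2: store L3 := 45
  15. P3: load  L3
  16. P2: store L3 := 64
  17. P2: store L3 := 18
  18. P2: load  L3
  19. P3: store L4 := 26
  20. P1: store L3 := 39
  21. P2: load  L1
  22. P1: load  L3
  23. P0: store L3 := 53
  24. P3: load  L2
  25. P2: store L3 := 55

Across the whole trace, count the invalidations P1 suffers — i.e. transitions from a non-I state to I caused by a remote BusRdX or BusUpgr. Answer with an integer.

[1] P3: store L3 := 66 | P0:I, P1:I, P2:I, P3:M(66) | bus: BusRdX
[2] P1: store L3 := 11 | P0:I, P1:M(11), P2:I, P3:I | bus: BusRdX,Flush
[3] P3: load  L3 | P0:I, P1:S(11), P2:I, P3:S(11) | bus: BusRd,Flush
[4] P1: store L3 := 57 | P0:I, P1:M(57), P2:I, P3:I | bus: BusUpgr
[5] P1: load  L1 | P0:I, P1:E(40), P2:I, P3:I | bus: BusRd
[6] P1: store L3 := 29 | P0:I, P1:M(29), P2:I, P3:I | bus: none
[7] P1: load  L3 | P0:I, P1:M(29), P2:I, P3:I | bus: none
[8] P1: store L3 := 24 | P0:I, P1:M(24), P2:I, P3:I | bus: none
[9] P0: store L1 := 45 | P0:M(45), P1:I, P2:I, P3:I | bus: BusRdX
[10] P0: store L3 := 83 | P0:M(83), P1:I, P2:I, P3:I | bus: BusRdX,Flush
[11] P3: load  L3 | P0:S(83), P1:I, P2:I, P3:S(83) | bus: BusRd,Flush
[12] P3: load  L3 | P0:S(83), P1:I, P2:I, P3:S(83) | bus: none
[13] P3: load  L3 | P0:S(83), P1:I, P2:I, P3:S(83) | bus: none
[14] P2: store L3 := 45 | P0:I, P1:I, P2:M(45), P3:I | bus: BusRdX
[15] P3: load  L3 | P0:I, P1:I, P2:S(45), P3:S(45) | bus: BusRd,Flush
[16] P2: store L3 := 64 | P0:I, P1:I, P2:M(64), P3:I | bus: BusUpgr
[17] P2: store L3 := 18 | P0:I, P1:I, P2:M(18), P3:I | bus: none
[18] P2: load  L3 | P0:I, P1:I, P2:M(18), P3:I | bus: none
[19] P3: store L4 := 26 | P0:I, P1:I, P2:I, P3:M(26) | bus: BusRdX
[20] P1: store L3 := 39 | P0:I, P1:M(39), P2:I, P3:I | bus: BusRdX,Flush
[21] P2: load  L1 | P0:S(45), P1:I, P2:S(45), P3:I | bus: BusRd,Flush
[22] P1: load  L3 | P0:I, P1:M(39), P2:I, P3:I | bus: none
[23] P0: store L3 := 53 | P0:M(53), P1:I, P2:I, P3:I | bus: BusRdX,Flush
[24] P3: load  L2 | P0:I, P1:I, P2:I, P3:E(80) | bus: BusRd
[25] P2: store L3 := 55 | P0:I, P1:I, P2:M(55), P3:I | bus: BusRdX,Flush

invalidations = 3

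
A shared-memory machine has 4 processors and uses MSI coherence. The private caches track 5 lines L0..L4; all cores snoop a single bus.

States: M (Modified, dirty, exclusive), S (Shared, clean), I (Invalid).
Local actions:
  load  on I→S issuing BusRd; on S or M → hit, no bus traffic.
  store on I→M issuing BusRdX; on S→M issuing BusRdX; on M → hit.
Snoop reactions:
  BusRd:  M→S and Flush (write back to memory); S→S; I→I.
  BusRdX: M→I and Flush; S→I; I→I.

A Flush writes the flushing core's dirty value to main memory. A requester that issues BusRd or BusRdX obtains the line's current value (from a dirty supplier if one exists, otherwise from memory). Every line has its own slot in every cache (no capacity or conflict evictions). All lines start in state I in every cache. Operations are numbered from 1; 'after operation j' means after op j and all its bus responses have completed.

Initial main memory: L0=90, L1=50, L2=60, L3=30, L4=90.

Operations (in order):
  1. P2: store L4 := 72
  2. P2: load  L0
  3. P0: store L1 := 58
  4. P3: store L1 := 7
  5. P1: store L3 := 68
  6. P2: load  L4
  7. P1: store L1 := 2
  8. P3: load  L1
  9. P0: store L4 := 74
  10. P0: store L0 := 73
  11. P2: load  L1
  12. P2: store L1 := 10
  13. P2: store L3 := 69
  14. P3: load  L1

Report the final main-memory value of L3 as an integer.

step 1: P2: store L4 := 72  ⟶  IIMI  (L4)  txn=BusRdX  M[L4]=90
step 2: P2: load  L0  ⟶  IISI  (L0)  txn=BusRd  M[L0]=90
step 3: P0: store L1 := 58  ⟶  MIII  (L1)  txn=BusRdX  M[L1]=50
step 4: P3: store L1 := 7  ⟶  IIIM  (L1)  txn=BusRdX+Flush  M[L1]=58
step 5: P1: store L3 := 68  ⟶  IMII  (L3)  txn=BusRdX  M[L3]=30
step 6: P2: load  L4  ⟶  IIMI  (L4)  txn=∅  M[L4]=90
step 7: P1: store L1 := 2  ⟶  IMII  (L1)  txn=BusRdX+Flush  M[L1]=7
step 8: P3: load  L1  ⟶  ISIS  (L1)  txn=BusRd+Flush  M[L1]=2
step 9: P0: store L4 := 74  ⟶  MIII  (L4)  txn=BusRdX+Flush  M[L4]=72
step 10: P0: store L0 := 73  ⟶  MIII  (L0)  txn=BusRdX  M[L0]=90
step 11: P2: load  L1  ⟶  ISSS  (L1)  txn=BusRd  M[L1]=2
step 12: P2: store L1 := 10  ⟶  IIMI  (L1)  txn=BusRdX  M[L1]=2
step 13: P2: store L3 := 69  ⟶  IIMI  (L3)  txn=BusRdX+Flush  M[L3]=68
step 14: P3: load  L1  ⟶  IISS  (L1)  txn=BusRd+Flush  M[L1]=10

memory[L3] = 68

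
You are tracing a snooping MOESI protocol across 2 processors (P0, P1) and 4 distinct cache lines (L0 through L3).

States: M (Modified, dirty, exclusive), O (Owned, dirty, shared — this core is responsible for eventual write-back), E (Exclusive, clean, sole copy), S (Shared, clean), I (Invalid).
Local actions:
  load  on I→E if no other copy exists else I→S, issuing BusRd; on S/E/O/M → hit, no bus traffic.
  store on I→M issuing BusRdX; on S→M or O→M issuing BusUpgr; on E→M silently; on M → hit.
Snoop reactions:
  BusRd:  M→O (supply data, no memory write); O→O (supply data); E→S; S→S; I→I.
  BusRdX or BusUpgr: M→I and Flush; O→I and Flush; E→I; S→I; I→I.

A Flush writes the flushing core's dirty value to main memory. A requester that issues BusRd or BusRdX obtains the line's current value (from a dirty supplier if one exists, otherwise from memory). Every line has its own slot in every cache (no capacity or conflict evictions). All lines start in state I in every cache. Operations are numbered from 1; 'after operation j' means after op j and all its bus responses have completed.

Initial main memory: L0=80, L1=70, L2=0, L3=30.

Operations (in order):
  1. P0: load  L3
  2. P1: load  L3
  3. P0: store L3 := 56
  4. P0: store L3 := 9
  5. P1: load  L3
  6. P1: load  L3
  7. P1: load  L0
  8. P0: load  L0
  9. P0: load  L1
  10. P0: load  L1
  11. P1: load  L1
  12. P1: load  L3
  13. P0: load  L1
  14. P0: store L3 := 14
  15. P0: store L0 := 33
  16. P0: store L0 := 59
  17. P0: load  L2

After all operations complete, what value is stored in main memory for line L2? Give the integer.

step 1: P0: load  L3  ⟶  EI  (L3)  txn=BusRd  M[L3]=30
step 2: P1: load  L3  ⟶  SS  (L3)  txn=BusRd  M[L3]=30
step 3: P0: store L3 := 56  ⟶  MI  (L3)  txn=BusUpgr  M[L3]=30
step 4: P0: store L3 := 9  ⟶  MI  (L3)  txn=∅  M[L3]=30
step 5: P1: load  L3  ⟶  OS  (L3)  txn=BusRd  M[L3]=30
step 6: P1: load  L3  ⟶  OS  (L3)  txn=∅  M[L3]=30
step 7: P1: load  L0  ⟶  IE  (L0)  txn=BusRd  M[L0]=80
step 8: P0: load  L0  ⟶  SS  (L0)  txn=BusRd  M[L0]=80
step 9: P0: load  L1  ⟶  EI  (L1)  txn=BusRd  M[L1]=70
step 10: P0: load  L1  ⟶  EI  (L1)  txn=∅  M[L1]=70
step 11: P1: load  L1  ⟶  SS  (L1)  txn=BusRd  M[L1]=70
step 12: P1: load  L3  ⟶  OS  (L3)  txn=∅  M[L3]=30
step 13: P0: load  L1  ⟶  SS  (L1)  txn=∅  M[L1]=70
step 14: P0: store L3 := 14  ⟶  MI  (L3)  txn=BusUpgr  M[L3]=30
step 15: P0: store L0 := 33  ⟶  MI  (L0)  txn=BusUpgr  M[L0]=80
step 16: P0: store L0 := 59  ⟶  MI  (L0)  txn=∅  M[L0]=80
step 17: P0: load  L2  ⟶  EI  (L2)  txn=BusRd  M[L2]=0

memory[L2] = 0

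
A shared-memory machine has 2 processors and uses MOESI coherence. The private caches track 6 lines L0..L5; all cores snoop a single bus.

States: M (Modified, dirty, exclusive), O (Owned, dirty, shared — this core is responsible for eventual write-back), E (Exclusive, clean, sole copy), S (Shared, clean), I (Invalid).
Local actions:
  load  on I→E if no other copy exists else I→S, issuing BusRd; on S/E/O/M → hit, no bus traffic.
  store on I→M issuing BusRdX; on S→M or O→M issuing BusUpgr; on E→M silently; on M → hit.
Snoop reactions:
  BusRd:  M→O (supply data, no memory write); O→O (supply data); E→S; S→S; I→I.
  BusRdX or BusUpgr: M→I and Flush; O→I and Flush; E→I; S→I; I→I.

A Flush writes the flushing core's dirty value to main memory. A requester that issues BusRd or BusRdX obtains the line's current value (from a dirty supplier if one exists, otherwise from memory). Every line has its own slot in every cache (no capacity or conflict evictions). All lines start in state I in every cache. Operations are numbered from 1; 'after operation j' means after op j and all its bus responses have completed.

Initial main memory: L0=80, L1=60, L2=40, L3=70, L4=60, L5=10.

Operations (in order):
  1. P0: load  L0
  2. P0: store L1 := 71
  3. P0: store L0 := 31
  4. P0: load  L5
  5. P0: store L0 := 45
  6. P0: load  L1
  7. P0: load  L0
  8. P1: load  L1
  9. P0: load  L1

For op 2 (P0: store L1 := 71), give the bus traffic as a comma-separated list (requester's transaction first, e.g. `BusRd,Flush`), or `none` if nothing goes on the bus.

1. P0: load  L0  bus=[BusRd]  L0: P0=E P1=I  mem[L0]=80
2. P0: store L1 := 71  bus=[BusRdX]  L1: P0=M P1=I  mem[L1]=60
3. P0: store L0 := 31  bus=[-]  L0: P0=M P1=I  mem[L0]=80
4. P0: load  L5  bus=[BusRd]  L5: P0=E P1=I  mem[L5]=10
5. P0: store L0 := 45  bus=[-]  L0: P0=M P1=I  mem[L0]=80
6. P0: load  L1  bus=[-]  L1: P0=M P1=I  mem[L1]=60
7. P0: load  L0  bus=[-]  L0: P0=M P1=I  mem[L0]=80
8. P1: load  L1  bus=[BusRd]  L1: P0=O P1=S  mem[L1]=60
9. P0: load  L1  bus=[-]  L1: P0=O P1=S  mem[L1]=60

bus = BusRdX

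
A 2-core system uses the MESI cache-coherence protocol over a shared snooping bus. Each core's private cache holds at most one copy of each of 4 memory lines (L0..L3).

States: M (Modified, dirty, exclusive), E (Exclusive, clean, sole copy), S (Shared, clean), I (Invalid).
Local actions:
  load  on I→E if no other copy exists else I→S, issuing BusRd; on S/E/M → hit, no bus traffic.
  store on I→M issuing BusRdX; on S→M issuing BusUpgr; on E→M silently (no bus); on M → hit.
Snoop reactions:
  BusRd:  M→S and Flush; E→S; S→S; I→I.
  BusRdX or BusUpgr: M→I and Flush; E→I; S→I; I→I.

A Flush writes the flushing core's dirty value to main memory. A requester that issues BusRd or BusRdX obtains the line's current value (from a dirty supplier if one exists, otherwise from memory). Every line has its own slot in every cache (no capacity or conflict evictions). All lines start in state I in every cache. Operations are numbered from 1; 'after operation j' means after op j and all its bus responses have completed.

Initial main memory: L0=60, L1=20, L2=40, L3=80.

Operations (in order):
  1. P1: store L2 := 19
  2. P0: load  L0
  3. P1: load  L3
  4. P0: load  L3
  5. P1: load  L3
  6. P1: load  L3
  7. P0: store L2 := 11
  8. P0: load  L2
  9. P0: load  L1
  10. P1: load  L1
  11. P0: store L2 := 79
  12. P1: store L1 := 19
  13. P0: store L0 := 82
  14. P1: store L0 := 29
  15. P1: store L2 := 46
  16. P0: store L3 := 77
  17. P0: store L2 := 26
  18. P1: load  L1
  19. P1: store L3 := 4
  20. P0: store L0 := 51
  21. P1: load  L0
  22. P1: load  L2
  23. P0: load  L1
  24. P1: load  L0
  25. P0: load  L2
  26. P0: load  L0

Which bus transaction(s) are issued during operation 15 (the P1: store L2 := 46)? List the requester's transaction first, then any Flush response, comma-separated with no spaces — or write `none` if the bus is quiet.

  op1 P1: store L2 := 19 → I/M on L2; bus BusRdX; mem=40
  op2 P0: load  L0 → E/I on L0; bus BusRd; mem=60
  op3 P1: load  L3 → I/E on L3; bus BusRd; mem=80
  op4 P0: load  L3 → S/S on L3; bus BusRd; mem=80
  op5 P1: load  L3 → S/S on L3; bus (none); mem=80
  op6 P1: load  L3 → S/S on L3; bus (none); mem=80
  op7 P0: store L2 := 11 → M/I on L2; bus BusRdX Flush; mem=19
  op8 P0: load  L2 → M/I on L2; bus (none); mem=19
  op9 P0: load  L1 → E/I on L1; bus BusRd; mem=20
  op10 P1: load  L1 → S/S on L1; bus BusRd; mem=20
  op11 P0: store L2 := 79 → M/I on L2; bus (none); mem=19
  op12 P1: store L1 := 19 → I/M on L1; bus BusUpgr; mem=20
  op13 P0: store L0 := 82 → M/I on L0; bus (none); mem=60
  op14 P1: store L0 := 29 → I/M on L0; bus BusRdX Flush; mem=82
  op15 P1: store L2 := 46 → I/M on L2; bus BusRdX Flush; mem=79
  op16 P0: store L3 := 77 → M/I on L3; bus BusUpgr; mem=80
  op17 P0: store L2 := 26 → M/I on L2; bus BusRdX Flush; mem=46
  op18 P1: load  L1 → I/M on L1; bus (none); mem=20
  op19 P1: store L3 := 4 → I/M on L3; bus BusRdX Flush; mem=77
  op20 P0: store L0 := 51 → M/I on L0; bus BusRdX Flush; mem=29
  op21 P1: load  L0 → S/S on L0; bus BusRd Flush; mem=51
  op22 P1: load  L2 → S/S on L2; bus BusRd Flush; mem=26
  op23 P0: load  L1 → S/S on L1; bus BusRd Flush; mem=19
  op24 P1: load  L0 → S/S on L0; bus (none); mem=51
  op25 P0: load  L2 → S/S on L2; bus (none); mem=26
  op26 P0: load  L0 → S/S on L0; bus (none); mem=51

bus = BusRdX,Flush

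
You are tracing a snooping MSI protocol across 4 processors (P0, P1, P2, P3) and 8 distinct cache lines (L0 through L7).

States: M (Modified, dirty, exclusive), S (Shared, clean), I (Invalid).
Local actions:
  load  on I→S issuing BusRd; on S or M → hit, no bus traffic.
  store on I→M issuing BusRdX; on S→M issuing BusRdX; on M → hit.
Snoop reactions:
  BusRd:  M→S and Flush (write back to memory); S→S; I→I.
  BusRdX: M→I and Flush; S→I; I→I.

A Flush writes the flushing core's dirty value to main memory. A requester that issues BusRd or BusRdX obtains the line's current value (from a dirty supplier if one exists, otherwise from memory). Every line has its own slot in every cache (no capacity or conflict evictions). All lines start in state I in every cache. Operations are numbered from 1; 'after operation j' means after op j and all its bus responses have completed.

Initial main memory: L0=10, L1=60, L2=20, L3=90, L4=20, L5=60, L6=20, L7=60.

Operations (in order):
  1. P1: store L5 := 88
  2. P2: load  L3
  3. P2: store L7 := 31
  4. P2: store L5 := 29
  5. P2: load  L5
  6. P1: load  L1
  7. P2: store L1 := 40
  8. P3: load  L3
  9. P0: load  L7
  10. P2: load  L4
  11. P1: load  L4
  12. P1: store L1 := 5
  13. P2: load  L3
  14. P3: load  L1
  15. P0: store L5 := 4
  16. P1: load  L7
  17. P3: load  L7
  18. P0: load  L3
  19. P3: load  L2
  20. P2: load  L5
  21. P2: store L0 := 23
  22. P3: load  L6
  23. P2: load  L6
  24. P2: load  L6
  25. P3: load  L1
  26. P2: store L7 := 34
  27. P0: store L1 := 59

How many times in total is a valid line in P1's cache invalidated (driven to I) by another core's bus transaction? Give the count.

invalidations = 4

1. P1: store L5 := 88  bus=[BusRdX]  L5: P0=I P1=M P2=I P3=I  mem[L5]=60
2. P2: load  L3  bus=[BusRd]  L3: P0=I P1=I P2=S P3=I  mem[L3]=90
3. P2: store L7 := 31  bus=[BusRdX]  L7: P0=I P1=I P2=M P3=I  mem[L7]=60
4. P2: store L5 := 29  bus=[BusRdX,Flush]  L5: P0=I P1=I P2=M P3=I  mem[L5]=88
5. P2: load  L5  bus=[-]  L5: P0=I P1=I P2=M P3=I  mem[L5]=88
6. P1: load  L1  bus=[BusRd]  L1: P0=I P1=S P2=I P3=I  mem[L1]=60
7. P2: store L1 := 40  bus=[BusRdX]  L1: P0=I P1=I P2=M P3=I  mem[L1]=60
8. P3: load  L3  bus=[BusRd]  L3: P0=I P1=I P2=S P3=S  mem[L3]=90
9. P0: load  L7  bus=[BusRd,Flush]  L7: P0=S P1=I P2=S P3=I  mem[L7]=31
10. P2: load  L4  bus=[BusRd]  L4: P0=I P1=I P2=S P3=I  mem[L4]=20
11. P1: load  L4  bus=[BusRd]  L4: P0=I P1=S P2=S P3=I  mem[L4]=20
12. P1: store L1 := 5  bus=[BusRdX,Flush]  L1: P0=I P1=M P2=I P3=I  mem[L1]=40
13. P2: load  L3  bus=[-]  L3: P0=I P1=I P2=S P3=S  mem[L3]=90
14. P3: load  L1  bus=[BusRd,Flush]  L1: P0=I P1=S P2=I P3=S  mem[L1]=5
15. P0: store L5 := 4  bus=[BusRdX,Flush]  L5: P0=M P1=I P2=I P3=I  mem[L5]=29
16. P1: load  L7  bus=[BusRd]  L7: P0=S P1=S P2=S P3=I  mem[L7]=31
17. P3: load  L7  bus=[BusRd]  L7: P0=S P1=S P2=S P3=S  mem[L7]=31
18. P0: load  L3  bus=[BusRd]  L3: P0=S P1=I P2=S P3=S  mem[L3]=90
19. P3: load  L2  bus=[BusRd]  L2: P0=I P1=I P2=I P3=S  mem[L2]=20
20. P2: load  L5  bus=[BusRd,Flush]  L5: P0=S P1=I P2=S P3=I  mem[L5]=4
21. P2: store L0 := 23  bus=[BusRdX]  L0: P0=I P1=I P2=M P3=I  mem[L0]=10
22. P3: load  L6  bus=[BusRd]  L6: P0=I P1=I P2=I P3=S  mem[L6]=20
23. P2: load  L6  bus=[BusRd]  L6: P0=I P1=I P2=S P3=S  mem[L6]=20
24. P2: load  L6  bus=[-]  L6: P0=I P1=I P2=S P3=S  mem[L6]=20
25. P3: load  L1  bus=[-]  L1: P0=I P1=S P2=I P3=S  mem[L1]=5
26. P2: store L7 := 34  bus=[BusRdX]  L7: P0=I P1=I P2=M P3=I  mem[L7]=31
27. P0: store L1 := 59  bus=[BusRdX]  L1: P0=M P1=I P2=I P3=I  mem[L1]=5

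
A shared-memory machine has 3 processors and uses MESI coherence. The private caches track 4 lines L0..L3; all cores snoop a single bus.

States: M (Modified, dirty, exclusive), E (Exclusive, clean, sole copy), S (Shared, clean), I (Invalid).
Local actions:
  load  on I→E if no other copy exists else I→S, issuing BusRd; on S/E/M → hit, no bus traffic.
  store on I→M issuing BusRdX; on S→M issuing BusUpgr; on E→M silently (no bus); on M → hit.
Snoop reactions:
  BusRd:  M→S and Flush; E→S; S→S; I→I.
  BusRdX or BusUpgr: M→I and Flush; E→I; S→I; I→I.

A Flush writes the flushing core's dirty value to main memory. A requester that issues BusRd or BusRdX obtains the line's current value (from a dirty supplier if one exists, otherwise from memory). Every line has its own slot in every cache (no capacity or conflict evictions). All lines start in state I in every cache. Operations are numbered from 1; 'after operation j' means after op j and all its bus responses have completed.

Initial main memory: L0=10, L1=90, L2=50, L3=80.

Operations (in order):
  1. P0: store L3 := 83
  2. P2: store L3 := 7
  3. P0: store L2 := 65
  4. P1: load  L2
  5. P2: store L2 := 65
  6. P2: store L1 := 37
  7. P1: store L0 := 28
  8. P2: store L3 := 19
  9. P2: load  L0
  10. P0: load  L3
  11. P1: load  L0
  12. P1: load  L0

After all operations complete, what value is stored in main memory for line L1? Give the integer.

memory[L1] = 90

[1] P0: store L3 := 83 | P0:M(83), P1:I, P2:I | bus: BusRdX
[2] P2: store L3 := 7 | P0:I, P1:I, P2:M(7) | bus: BusRdX,Flush
[3] P0: store L2 := 65 | P0:M(65), P1:I, P2:I | bus: BusRdX
[4] P1: load  L2 | P0:S(65), P1:S(65), P2:I | bus: BusRd,Flush
[5] P2: store L2 := 65 | P0:I, P1:I, P2:M(65) | bus: BusRdX
[6] P2: store L1 := 37 | P0:I, P1:I, P2:M(37) | bus: BusRdX
[7] P1: store L0 := 28 | P0:I, P1:M(28), P2:I | bus: BusRdX
[8] P2: store L3 := 19 | P0:I, P1:I, P2:M(19) | bus: none
[9] P2: load  L0 | P0:I, P1:S(28), P2:S(28) | bus: BusRd,Flush
[10] P0: load  L3 | P0:S(19), P1:I, P2:S(19) | bus: BusRd,Flush
[11] P1: load  L0 | P0:I, P1:S(28), P2:S(28) | bus: none
[12] P1: load  L0 | P0:I, P1:S(28), P2:S(28) | bus: none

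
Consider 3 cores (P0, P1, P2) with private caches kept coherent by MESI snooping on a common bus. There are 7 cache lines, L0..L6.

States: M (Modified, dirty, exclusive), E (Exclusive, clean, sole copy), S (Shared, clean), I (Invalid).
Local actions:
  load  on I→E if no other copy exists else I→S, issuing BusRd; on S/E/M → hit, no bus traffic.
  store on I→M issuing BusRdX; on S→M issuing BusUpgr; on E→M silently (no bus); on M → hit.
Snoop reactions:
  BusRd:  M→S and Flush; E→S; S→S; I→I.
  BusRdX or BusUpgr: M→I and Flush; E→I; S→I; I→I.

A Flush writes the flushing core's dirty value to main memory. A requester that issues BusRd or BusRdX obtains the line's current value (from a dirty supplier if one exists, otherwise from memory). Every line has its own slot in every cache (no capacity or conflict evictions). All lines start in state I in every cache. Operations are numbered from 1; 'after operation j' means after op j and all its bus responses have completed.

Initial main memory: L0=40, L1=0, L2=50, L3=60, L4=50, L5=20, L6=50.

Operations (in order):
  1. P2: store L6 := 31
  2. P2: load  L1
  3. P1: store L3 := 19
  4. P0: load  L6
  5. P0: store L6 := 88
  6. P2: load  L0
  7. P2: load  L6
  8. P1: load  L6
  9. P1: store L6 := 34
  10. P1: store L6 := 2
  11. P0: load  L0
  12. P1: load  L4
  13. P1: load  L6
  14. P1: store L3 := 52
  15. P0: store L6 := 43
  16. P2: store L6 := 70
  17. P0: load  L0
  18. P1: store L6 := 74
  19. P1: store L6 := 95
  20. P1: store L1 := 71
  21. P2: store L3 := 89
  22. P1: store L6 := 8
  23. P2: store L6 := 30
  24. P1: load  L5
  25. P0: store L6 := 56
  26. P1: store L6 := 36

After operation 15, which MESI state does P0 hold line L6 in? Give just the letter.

  op1 P2: store L6 := 31 → I/I/M on L6; bus BusRdX; mem=50
  op2 P2: load  L1 → I/I/E on L1; bus BusRd; mem=0
  op3 P1: store L3 := 19 → I/M/I on L3; bus BusRdX; mem=60
  op4 P0: load  L6 → S/I/S on L6; bus BusRd Flush; mem=31
  op5 P0: store L6 := 88 → M/I/I on L6; bus BusUpgr; mem=31
  op6 P2: load  L0 → I/I/E on L0; bus BusRd; mem=40
  op7 P2: load  L6 → S/I/S on L6; bus BusRd Flush; mem=88
  op8 P1: load  L6 → S/S/S on L6; bus BusRd; mem=88
  op9 P1: store L6 := 34 → I/M/I on L6; bus BusUpgr; mem=88
  op10 P1: store L6 := 2 → I/M/I on L6; bus (none); mem=88
  op11 P0: load  L0 → S/I/S on L0; bus BusRd; mem=40
  op12 P1: load  L4 → I/E/I on L4; bus BusRd; mem=50
  op13 P1: load  L6 → I/M/I on L6; bus (none); mem=88
  op14 P1: store L3 := 52 → I/M/I on L3; bus (none); mem=60
  op15 P0: store L6 := 43 → M/I/I on L6; bus BusRdX Flush; mem=2
  op16 P2: store L6 := 70 → I/I/M on L6; bus BusRdX Flush; mem=43
  op17 P0: load  L0 → S/I/S on L0; bus (none); mem=40
  op18 P1: store L6 := 74 → I/M/I on L6; bus BusRdX Flush; mem=70
  op19 P1: store L6 := 95 → I/M/I on L6; bus (none); mem=70
  op20 P1: store L1 := 71 → I/M/I on L1; bus BusRdX; mem=0
  op21 P2: store L3 := 89 → I/I/M on L3; bus BusRdX Flush; mem=52
  op22 P1: store L6 := 8 → I/M/I on L6; bus (none); mem=70
  op23 P2: store L6 := 30 → I/I/M on L6; bus BusRdX Flush; mem=8
  op24 P1: load  L5 → I/E/I on L5; bus BusRd; mem=20
  op25 P0: store L6 := 56 → M/I/I on L6; bus BusRdX Flush; mem=30
  op26 P1: store L6 := 36 → I/M/I on L6; bus BusRdX Flush; mem=56

state = M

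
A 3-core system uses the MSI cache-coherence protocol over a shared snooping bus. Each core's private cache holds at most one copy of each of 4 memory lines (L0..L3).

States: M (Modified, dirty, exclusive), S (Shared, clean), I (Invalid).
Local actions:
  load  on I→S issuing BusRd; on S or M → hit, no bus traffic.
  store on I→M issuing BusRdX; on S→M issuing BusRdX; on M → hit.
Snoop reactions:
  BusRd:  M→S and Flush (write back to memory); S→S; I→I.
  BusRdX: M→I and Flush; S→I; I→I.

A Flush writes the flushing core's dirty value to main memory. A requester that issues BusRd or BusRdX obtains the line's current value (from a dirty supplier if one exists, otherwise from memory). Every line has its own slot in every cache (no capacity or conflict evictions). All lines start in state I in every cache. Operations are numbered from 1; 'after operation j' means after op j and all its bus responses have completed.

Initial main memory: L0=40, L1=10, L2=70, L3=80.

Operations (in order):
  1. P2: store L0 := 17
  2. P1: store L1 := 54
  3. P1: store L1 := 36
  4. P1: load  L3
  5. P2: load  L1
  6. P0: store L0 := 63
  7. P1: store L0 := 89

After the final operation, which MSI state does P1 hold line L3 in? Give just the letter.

state = S

step 1: P2: store L0 := 17  ⟶  IIM  (L0)  txn=BusRdX  M[L0]=40
step 2: P1: store L1 := 54  ⟶  IMI  (L1)  txn=BusRdX  M[L1]=10
step 3: P1: store L1 := 36  ⟶  IMI  (L1)  txn=∅  M[L1]=10
step 4: P1: load  L3  ⟶  ISI  (L3)  txn=BusRd  M[L3]=80
step 5: P2: load  L1  ⟶  ISS  (L1)  txn=BusRd+Flush  M[L1]=36
step 6: P0: store L0 := 63  ⟶  MII  (L0)  txn=BusRdX+Flush  M[L0]=17
step 7: P1: store L0 := 89  ⟶  IMI  (L0)  txn=BusRdX+Flush  M[L0]=63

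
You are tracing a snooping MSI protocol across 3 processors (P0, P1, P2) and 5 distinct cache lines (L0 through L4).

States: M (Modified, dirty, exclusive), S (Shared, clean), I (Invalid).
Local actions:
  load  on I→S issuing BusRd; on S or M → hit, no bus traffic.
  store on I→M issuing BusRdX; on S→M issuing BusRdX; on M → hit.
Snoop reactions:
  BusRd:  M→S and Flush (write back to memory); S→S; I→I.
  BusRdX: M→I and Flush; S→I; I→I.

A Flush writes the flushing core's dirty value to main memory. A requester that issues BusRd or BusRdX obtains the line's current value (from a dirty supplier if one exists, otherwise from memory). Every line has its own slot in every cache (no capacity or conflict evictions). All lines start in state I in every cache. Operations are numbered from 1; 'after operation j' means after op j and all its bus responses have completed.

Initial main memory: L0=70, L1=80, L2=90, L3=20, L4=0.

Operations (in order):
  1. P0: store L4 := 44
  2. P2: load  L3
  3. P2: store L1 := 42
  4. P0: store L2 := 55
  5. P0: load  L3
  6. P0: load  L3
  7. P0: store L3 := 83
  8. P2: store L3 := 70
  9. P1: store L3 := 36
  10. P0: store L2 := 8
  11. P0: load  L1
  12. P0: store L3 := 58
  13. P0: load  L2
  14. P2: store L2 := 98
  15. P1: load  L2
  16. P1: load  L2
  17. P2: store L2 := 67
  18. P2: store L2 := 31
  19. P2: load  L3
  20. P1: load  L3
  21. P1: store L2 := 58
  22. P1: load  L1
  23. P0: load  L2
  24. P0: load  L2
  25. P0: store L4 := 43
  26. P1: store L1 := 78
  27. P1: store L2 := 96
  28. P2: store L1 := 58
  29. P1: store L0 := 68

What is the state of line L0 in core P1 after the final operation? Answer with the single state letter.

state = M

  op1 P0: store L4 := 44 → M/I/I on L4; bus BusRdX; mem=0
  op2 P2: load  L3 → I/I/S on L3; bus BusRd; mem=20
  op3 P2: store L1 := 42 → I/I/M on L1; bus BusRdX; mem=80
  op4 P0: store L2 := 55 → M/I/I on L2; bus BusRdX; mem=90
  op5 P0: load  L3 → S/I/S on L3; bus BusRd; mem=20
  op6 P0: load  L3 → S/I/S on L3; bus (none); mem=20
  op7 P0: store L3 := 83 → M/I/I on L3; bus BusRdX; mem=20
  op8 P2: store L3 := 70 → I/I/M on L3; bus BusRdX Flush; mem=83
  op9 P1: store L3 := 36 → I/M/I on L3; bus BusRdX Flush; mem=70
  op10 P0: store L2 := 8 → M/I/I on L2; bus (none); mem=90
  op11 P0: load  L1 → S/I/S on L1; bus BusRd Flush; mem=42
  op12 P0: store L3 := 58 → M/I/I on L3; bus BusRdX Flush; mem=36
  op13 P0: load  L2 → M/I/I on L2; bus (none); mem=90
  op14 P2: store L2 := 98 → I/I/M on L2; bus BusRdX Flush; mem=8
  op15 P1: load  L2 → I/S/S on L2; bus BusRd Flush; mem=98
  op16 P1: load  L2 → I/S/S on L2; bus (none); mem=98
  op17 P2: store L2 := 67 → I/I/M on L2; bus BusRdX; mem=98
  op18 P2: store L2 := 31 → I/I/M on L2; bus (none); mem=98
  op19 P2: load  L3 → S/I/S on L3; bus BusRd Flush; mem=58
  op20 P1: load  L3 → S/S/S on L3; bus BusRd; mem=58
  op21 P1: store L2 := 58 → I/M/I on L2; bus BusRdX Flush; mem=31
  op22 P1: load  L1 → S/S/S on L1; bus BusRd; mem=42
  op23 P0: load  L2 → S/S/I on L2; bus BusRd Flush; mem=58
  op24 P0: load  L2 → S/S/I on L2; bus (none); mem=58
  op25 P0: store L4 := 43 → M/I/I on L4; bus (none); mem=0
  op26 P1: store L1 := 78 → I/M/I on L1; bus BusRdX; mem=42
  op27 P1: store L2 := 96 → I/M/I on L2; bus BusRdX; mem=58
  op28 P2: store L1 := 58 → I/I/M on L1; bus BusRdX Flush; mem=78
  op29 P1: store L0 := 68 → I/M/I on L0; bus BusRdX; mem=70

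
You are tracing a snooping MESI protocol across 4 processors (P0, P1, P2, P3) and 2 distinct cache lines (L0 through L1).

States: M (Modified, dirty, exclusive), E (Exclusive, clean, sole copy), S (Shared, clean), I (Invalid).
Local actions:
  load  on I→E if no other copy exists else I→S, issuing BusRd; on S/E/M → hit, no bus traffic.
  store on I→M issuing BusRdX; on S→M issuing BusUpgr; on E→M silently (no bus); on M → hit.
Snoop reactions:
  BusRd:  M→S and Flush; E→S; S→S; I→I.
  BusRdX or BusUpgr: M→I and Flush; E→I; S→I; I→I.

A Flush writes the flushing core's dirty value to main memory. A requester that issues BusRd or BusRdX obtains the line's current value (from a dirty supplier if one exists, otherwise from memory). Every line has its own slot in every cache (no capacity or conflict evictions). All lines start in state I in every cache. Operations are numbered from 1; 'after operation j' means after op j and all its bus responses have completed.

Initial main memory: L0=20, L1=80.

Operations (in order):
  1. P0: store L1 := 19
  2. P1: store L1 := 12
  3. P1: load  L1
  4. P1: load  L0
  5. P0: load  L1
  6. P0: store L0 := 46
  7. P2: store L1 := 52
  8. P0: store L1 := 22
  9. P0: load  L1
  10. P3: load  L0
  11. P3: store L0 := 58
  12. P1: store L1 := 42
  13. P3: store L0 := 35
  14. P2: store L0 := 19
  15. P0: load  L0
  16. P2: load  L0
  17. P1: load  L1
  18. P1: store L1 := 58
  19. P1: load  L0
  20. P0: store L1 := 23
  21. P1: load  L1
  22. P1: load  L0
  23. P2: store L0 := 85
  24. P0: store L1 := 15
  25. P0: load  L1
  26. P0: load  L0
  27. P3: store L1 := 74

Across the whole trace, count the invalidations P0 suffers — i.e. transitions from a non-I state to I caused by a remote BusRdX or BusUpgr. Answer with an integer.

invalidations = 6

  op1 P0: store L1 := 19 → M/I/I/I on L1; bus BusRdX; mem=80
  op2 P1: store L1 := 12 → I/M/I/I on L1; bus BusRdX Flush; mem=19
  op3 P1: load  L1 → I/M/I/I on L1; bus (none); mem=19
  op4 P1: load  L0 → I/E/I/I on L0; bus BusRd; mem=20
  op5 P0: load  L1 → S/S/I/I on L1; bus BusRd Flush; mem=12
  op6 P0: store L0 := 46 → M/I/I/I on L0; bus BusRdX; mem=20
  op7 P2: store L1 := 52 → I/I/M/I on L1; bus BusRdX; mem=12
  op8 P0: store L1 := 22 → M/I/I/I on L1; bus BusRdX Flush; mem=52
  op9 P0: load  L1 → M/I/I/I on L1; bus (none); mem=52
  op10 P3: load  L0 → S/I/I/S on L0; bus BusRd Flush; mem=46
  op11 P3: store L0 := 58 → I/I/I/M on L0; bus BusUpgr; mem=46
  op12 P1: store L1 := 42 → I/M/I/I on L1; bus BusRdX Flush; mem=22
  op13 P3: store L0 := 35 → I/I/I/M on L0; bus (none); mem=46
  op14 P2: store L0 := 19 → I/I/M/I on L0; bus BusRdX Flush; mem=35
  op15 P0: load  L0 → S/I/S/I on L0; bus BusRd Flush; mem=19
  op16 P2: load  L0 → S/I/S/I on L0; bus (none); mem=19
  op17 P1: load  L1 → I/M/I/I on L1; bus (none); mem=22
  op18 P1: store L1 := 58 → I/M/I/I on L1; bus (none); mem=22
  op19 P1: load  L0 → S/S/S/I on L0; bus BusRd; mem=19
  op20 P0: store L1 := 23 → M/I/I/I on L1; bus BusRdX Flush; mem=58
  op21 P1: load  L1 → S/S/I/I on L1; bus BusRd Flush; mem=23
  op22 P1: load  L0 → S/S/S/I on L0; bus (none); mem=19
  op23 P2: store L0 := 85 → I/I/M/I on L0; bus BusUpgr; mem=19
  op24 P0: store L1 := 15 → M/I/I/I on L1; bus BusUpgr; mem=23
  op25 P0: load  L1 → M/I/I/I on L1; bus (none); mem=23
  op26 P0: load  L0 → S/I/S/I on L0; bus BusRd Flush; mem=85
  op27 P3: store L1 := 74 → I/I/I/M on L1; bus BusRdX Flush; mem=15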